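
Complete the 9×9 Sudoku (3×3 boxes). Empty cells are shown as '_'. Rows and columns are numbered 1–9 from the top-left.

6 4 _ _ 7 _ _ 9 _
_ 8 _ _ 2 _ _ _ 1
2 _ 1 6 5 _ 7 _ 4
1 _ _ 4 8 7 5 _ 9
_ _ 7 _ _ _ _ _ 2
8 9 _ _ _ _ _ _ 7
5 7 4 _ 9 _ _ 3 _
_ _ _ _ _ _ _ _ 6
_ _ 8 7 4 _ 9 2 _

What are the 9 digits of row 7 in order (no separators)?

574296138

r3c2 = 3 (sole candidate).
r3c8 = 8 (sole candidate).
r4c8 = 6 (sole candidate).
r7c9 = 8: row 7 has {3,4,5,7,9}; col 9 has {1,2,4,6,7,9}; box has {2,3,6,9} → only 8 remains.
r9c1 = 3 (sole candidate).
r9c9 = 5 (sole candidate).
r1c3 = 5 (sole candidate).
r1c9 = 3 (sole candidate).
r2c3 = 9 (sole candidate).
r2c4 = 3 (sole candidate).
r2c6 = 4 (sole candidate).
r2c7 = 6 (sole candidate).
r2c8 = 5 (sole candidate).
r3c6 = 9 (sole candidate).
r4c2 = 2 (sole candidate).
r4c3 = 3 (sole candidate).
r5c1 = 4 (sole candidate).
r5c8 = 1 (sole candidate).
r6c3 = 6 (sole candidate).
r6c8 = 4 (sole candidate).
r7c7 = 1: row 7 has {3,4,5,7,8,9}; col 7 has {5,6,7,9}; box has {2,3,5,6,8,9} → only 1 remains.
r8c1 = 9 (sole candidate).
r8c2 = 1 (sole candidate).
r8c3 = 2 (sole candidate).
r8c5 = 3 (sole candidate).
r8c7 = 4 (sole candidate).
r8c8 = 7 (sole candidate).
r9c2 = 6 (sole candidate).
r9c6 = 1 (sole candidate).
r1c6 = 8 (sole candidate).
r1c7 = 2 (sole candidate).
r2c1 = 7 (sole candidate).
r5c2 = 5 (sole candidate).
r5c4 = 9 (sole candidate).
r5c5 = 6 (sole candidate).
r5c6 = 3 (sole candidate).
r5c7 = 8 (sole candidate).
r6c5 = 1 (sole candidate).
r6c7 = 3 (sole candidate).
r7c4 = 2: row 7 has {1,3,4,5,7,8,9}; col 4 has {3,4,6,7,9}; box has {1,3,4,7,9} → only 2 remains.
r7c6 = 6: row 7 has {1,2,3,4,5,7,8,9}; col 6 has {1,3,4,7,8,9}; box has {1,2,3,4,7,9} → only 6 remains.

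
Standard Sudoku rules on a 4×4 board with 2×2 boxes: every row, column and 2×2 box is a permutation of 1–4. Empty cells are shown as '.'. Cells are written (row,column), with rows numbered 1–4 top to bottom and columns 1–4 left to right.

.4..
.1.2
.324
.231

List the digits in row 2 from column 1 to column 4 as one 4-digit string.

3142

(1,3) = 1 (sole candidate).
(1,4) = 3 (sole candidate).
(2,1) = 3: row 2 has {1,2}; col 1 has {}; box has {1,4} → only 3 remains.
(2,3) = 4: row 2 has {1,2,3}; col 3 has {1,2,3}; box has {1,2,3} → only 4 remains.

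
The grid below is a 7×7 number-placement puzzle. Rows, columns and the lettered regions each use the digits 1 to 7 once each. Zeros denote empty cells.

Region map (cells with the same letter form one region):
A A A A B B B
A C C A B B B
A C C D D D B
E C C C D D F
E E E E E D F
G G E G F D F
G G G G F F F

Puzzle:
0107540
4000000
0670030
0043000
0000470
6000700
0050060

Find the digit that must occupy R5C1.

R2C7 = 7: in row 2, 7 can only go here (every other open cell in that row sees a 7).
R2C5 = 3: in row 2, 3 can only go here (every other open cell in that row sees a 3).
R2C4 = 6: in row 2, 6 can only go here (every other open cell in that row sees a 6).
R1C7 = 6: in row 1, 6 can only go here (every other open cell in that row sees a 6).
R2C2 = 5: in row 2, 5 can only go here (every other open cell in that row sees a 5).
R4C2 = 2: row 4 has {3,4}; col 2 has {1,5,6}; region has {3,4,5,6,7} → only 2 remains.
R5C2 = 3: row 5 has {4,7}; col 2 has {1,2,5,6}; region has {4} → only 3 remains.
R6C2 = 4: row 6 has {6,7}; col 2 has {1,2,3,5,6}; region has {5,6} → only 4 remains.
R7C2 = 7: row 7 has {5,6}; col 2 has {1,2,3,4,5,6}; region has {4,5,6} → only 7 remains.
R2C3 = 1: row 2 has {3,4,5,6,7}; col 3 has {4,5,7}; region has {2,3,4,5,6,7} → only 1 remains.
R2C6 = 2: row 2 has {1,3,4,5,6,7}; col 6 has {3,4,6,7}; region has {3,4,5,6,7} → only 2 remains.
R3C7 = 1: row 3 has {3,6,7}; col 7 has {6,7}; region has {2,3,4,5,6,7} → only 1 remains.
R4C7 = 5: row 4 has {2,3,4}; col 7 has {1,6,7}; region has {6,7} → only 5 remains.
R5C7 = 2: row 5 has {3,4,7}; col 7 has {1,5,6,7}; region has {5,6,7} → only 2 remains.
R6C3 = 2: row 6 has {4,6,7}; col 3 has {1,4,5,7}; region has {3,4} → only 2 remains.
R6C4 = 1: row 6 has {2,4,6,7}; col 4 has {3,6,7}; region has {4,5,6,7} → only 1 remains.
R6C6 = 5: row 6 has {1,2,4,6,7}; col 6 has {2,3,4,6,7}; region has {3,7} → only 5 remains.
R6C7 = 3: row 6 has {1,2,4,5,6,7}; col 7 has {1,2,5,6,7}; region has {2,5,6,7} → only 3 remains.
R7C4 = 2: row 7 has {5,6,7}; col 4 has {1,3,6,7}; region has {1,4,5,6,7} → only 2 remains.
R7C5 = 1: row 7 has {2,5,6,7}; col 5 has {3,4,5,7}; region has {2,3,5,6,7} → only 1 remains.
R7C7 = 4: row 7 has {1,2,5,6,7}; col 7 has {1,2,3,5,6,7}; region has {1,2,3,5,6,7} → only 4 remains.
R1C3 = 3: row 1 has {1,4,5,6,7}; col 3 has {1,2,4,5,7}; region has {1,4,6,7} → only 3 remains.
R3C4 = 4: row 3 has {1,3,6,7}; col 4 has {1,2,3,6,7}; region has {3,5,7} → only 4 remains.
R3C5 = 2: row 3 has {1,3,4,6,7}; col 5 has {1,3,4,5,7}; region has {3,4,5,7} → only 2 remains.
R4C5 = 6: row 4 has {2,3,4,5}; col 5 has {1,2,3,4,5,7}; region has {2,3,4,5,7} → only 6 remains.
R4C6 = 1: row 4 has {2,3,4,5,6}; col 6 has {2,3,4,5,6,7}; region has {2,3,4,5,6,7} → only 1 remains.
R5C3 = 6: row 5 has {2,3,4,7}; col 3 has {1,2,3,4,5,7}; region has {2,3,4} → only 6 remains.
R5C4 = 5: row 5 has {2,3,4,6,7}; col 4 has {1,2,3,4,6,7}; region has {2,3,4,6} → only 5 remains.
R7C1 = 3: row 7 has {1,2,4,5,6,7}; col 1 has {4,6}; region has {1,2,4,5,6,7} → only 3 remains.
R1C1 = 2: row 1 has {1,3,4,5,6,7}; col 1 has {3,4,6}; region has {1,3,4,6,7} → only 2 remains.
R3C1 = 5: row 3 has {1,2,3,4,6,7}; col 1 has {2,3,4,6}; region has {1,2,3,4,6,7} → only 5 remains.
R4C1 = 7: row 4 has {1,2,3,4,5,6}; col 1 has {2,3,4,5,6}; region has {2,3,4,5,6} → only 7 remains.
R5C1 = 1: row 5 has {2,3,4,5,6,7}; col 1 has {2,3,4,5,6,7}; region has {2,3,4,5,6,7} → only 1 remains.

1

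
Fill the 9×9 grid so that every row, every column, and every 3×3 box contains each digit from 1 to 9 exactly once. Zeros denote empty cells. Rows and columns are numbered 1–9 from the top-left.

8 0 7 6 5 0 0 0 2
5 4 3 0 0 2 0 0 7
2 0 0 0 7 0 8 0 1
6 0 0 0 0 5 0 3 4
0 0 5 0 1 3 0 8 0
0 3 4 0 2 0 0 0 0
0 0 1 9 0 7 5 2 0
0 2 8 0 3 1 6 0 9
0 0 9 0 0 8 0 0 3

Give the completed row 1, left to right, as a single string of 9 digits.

817659342

row 2, column 7 = 9: row 2 has {2,3,4,5,7}; col 7 has {5,6,8}; box has {1,2,7,8} → only 9 remains.
row 2, column 8 = 6: row 2 has {2,3,4,5,7,9}; col 8 has {2,3,8}; box has {1,2,7,8,9} → only 6 remains.
row 3, column 3 = 6: row 3 has {1,2,7,8}; col 3 has {1,3,4,5,7,8,9}; box has {2,3,4,5,7,8} → only 6 remains.
row 4, column 3 = 2: row 4 has {3,4,5,6}; col 3 has {1,3,4,5,6,7,8,9}; box has {3,4,5,6} → only 2 remains.
row 5, column 9 = 6: row 5 has {1,3,5,8}; col 9 has {1,2,3,4,7,9}; box has {3,4,8} → only 6 remains.
row 6, column 9 = 5: row 6 has {2,3,4}; col 9 has {1,2,3,4,6,7,9}; box has {3,4,6,8} → only 5 remains.
row 7, column 2 = 6: row 7 has {1,2,5,7,9}; col 2 has {2,3,4}; box has {1,2,8,9} → only 6 remains.
row 7, column 5 = 4: row 7 has {1,2,5,6,7,9}; col 5 has {1,2,3,5,7}; box has {1,3,7,8,9} → only 4 remains.
row 7, column 9 = 8: row 7 has {1,2,4,5,6,7,9}; col 9 has {1,2,3,4,5,6,7,9}; box has {2,3,5,6,9} → only 8 remains.
row 8, column 4 = 5: row 8 has {1,2,3,6,8,9}; col 4 has {6,9}; box has {1,3,4,7,8,9} → only 5 remains.
row 9, column 4 = 2: row 9 has {3,8,9}; col 4 has {5,6,9}; box has {1,3,4,5,7,8,9} → only 2 remains.
row 9, column 5 = 6: row 9 has {2,3,8,9}; col 5 has {1,2,3,4,5,7}; box has {1,2,3,4,5,7,8,9} → only 6 remains.
row 1, column 8 = 4: row 1 has {2,5,6,7,8}; col 8 has {2,3,6,8}; box has {1,2,6,7,8,9} → only 4 remains.
row 2, column 5 = 8: row 2 has {2,3,4,5,6,7,9}; col 5 has {1,2,3,4,5,6,7}; box has {2,5,6,7} → only 8 remains.
row 3, column 2 = 9: row 3 has {1,2,6,7,8}; col 2 has {2,3,4,6}; box has {2,3,4,5,6,7,8} → only 9 remains.
row 3, column 6 = 4: row 3 has {1,2,6,7,8,9}; col 6 has {1,2,3,5,7,8}; box has {2,5,6,7,8} → only 4 remains.
row 3, column 8 = 5: row 3 has {1,2,4,6,7,8,9}; col 8 has {2,3,4,6,8}; box has {1,2,4,6,7,8,9} → only 5 remains.
row 4, column 5 = 9: row 4 has {2,3,4,5,6}; col 5 has {1,2,3,4,5,6,7,8}; box has {1,2,3,5} → only 9 remains.
row 5, column 2 = 7: row 5 has {1,3,5,6,8}; col 2 has {2,3,4,6,9}; box has {2,3,4,5,6} → only 7 remains.
row 5, column 4 = 4: row 5 has {1,3,5,6,7,8}; col 4 has {2,5,6,9}; box has {1,2,3,5,9} → only 4 remains.
row 5, column 7 = 2: row 5 has {1,3,4,5,6,7,8}; col 7 has {5,6,8,9}; box has {3,4,5,6,8} → only 2 remains.
row 6, column 6 = 6: row 6 has {2,3,4,5}; col 6 has {1,2,3,4,5,7,8}; box has {1,2,3,4,5,9} → only 6 remains.
row 7, column 1 = 3: row 7 has {1,2,4,5,6,7,8,9}; col 1 has {2,5,6,8}; box has {1,2,6,8,9} → only 3 remains.
row 8, column 8 = 7: row 8 has {1,2,3,5,6,8,9}; col 8 has {2,3,4,5,6,8}; box has {2,3,5,6,8,9} → only 7 remains.
row 9, column 2 = 5: row 9 has {2,3,6,8,9}; col 2 has {2,3,4,6,7,9}; box has {1,2,3,6,8,9} → only 5 remains.
row 9, column 8 = 1: row 9 has {2,3,5,6,8,9}; col 8 has {2,3,4,5,6,7,8}; box has {2,3,5,6,7,8,9} → only 1 remains.
row 1, column 2 = 1: row 1 has {2,4,5,6,7,8}; col 2 has {2,3,4,5,6,7,9}; box has {2,3,4,5,6,7,8,9} → only 1 remains.
row 1, column 6 = 9: row 1 has {1,2,4,5,6,7,8}; col 6 has {1,2,3,4,5,6,7,8}; box has {2,4,5,6,7,8} → only 9 remains.
row 1, column 7 = 3: row 1 has {1,2,4,5,6,7,8,9}; col 7 has {2,5,6,8,9}; box has {1,2,4,5,6,7,8,9} → only 3 remains.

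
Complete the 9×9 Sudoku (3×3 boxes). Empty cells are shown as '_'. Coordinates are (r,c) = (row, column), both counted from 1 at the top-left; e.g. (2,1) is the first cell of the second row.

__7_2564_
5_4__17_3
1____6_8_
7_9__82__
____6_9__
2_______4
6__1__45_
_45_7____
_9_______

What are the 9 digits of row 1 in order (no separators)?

987325641

(3,7) = 5: row 3 has {1,6,8}; col 7 has {2,4,6,7,9}; box has {3,4,6,7,8} → only 5 remains.
(1,9) = 1: in row 1, 1 can only go here (every other open cell in that row sees a 1).
(2,2) = 6: in row 2, 6 can only go here (every other open cell in that row sees a 6).
(2,8) = 2: in row 2, 2 can only go here (every other open cell in that row sees a 2).
(3,9) = 9: row 3 has {1,5,6,8}; col 9 has {1,3,4}; box has {1,2,3,4,5,6,7,8} → only 9 remains.
(3,4) = 7: in row 3, 7 can only go here (every other open cell in that row sees a 7).
(3,5) = 4: in row 3, 4 can only go here (every other open cell in that row sees a 4).
(4,4) = 4: in row 4, 4 can only go here (every other open cell in that row sees a 4).
(5,1) = 4: in row 5, 4 can only go here (every other open cell in that row sees a 4).
(9,6) = 4: in row 9, 4 can only go here (every other open cell in that row sees a 4).
(1,1) = 9: in column 1, 9 can only go here (every other open cell in that column sees a 9).
(7,2) = 7: in column 2, 7 can only go here (every other open cell in that column sees a 7).
(3,2) = 2: in column 2, 2 can only go here (every other open cell in that column sees a 2).
(3,3) = 3: row 3 has {1,2,4,5,6,7,8,9}; col 3 has {4,5,7,9}; box has {1,2,4,5,6,7,9} → only 3 remains.
(1,2) = 8: row 1 has {1,2,4,5,6,7,9}; col 2 has {2,4,6,7,9}; box has {1,2,3,4,5,6,7,9} → only 8 remains.
(1,4) = 3: row 1 has {1,2,4,5,6,7,8,9}; col 4 has {1,4,7}; box has {1,2,4,5,6,7} → only 3 remains.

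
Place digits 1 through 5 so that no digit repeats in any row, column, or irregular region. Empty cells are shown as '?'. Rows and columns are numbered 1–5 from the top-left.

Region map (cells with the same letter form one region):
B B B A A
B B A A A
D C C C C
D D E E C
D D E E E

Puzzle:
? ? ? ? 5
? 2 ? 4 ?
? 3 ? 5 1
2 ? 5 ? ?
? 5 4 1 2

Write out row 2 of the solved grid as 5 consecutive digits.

52143

r2c5 = 3: row 2 has {2,4}; col 5 has {1,2,5}; region has {4,5} → only 3 remains.
r3c1 = 4 (sole candidate).
r3c3 = 2 (sole candidate).
r4c2 = 1 (sole candidate).
r4c4 = 3 (sole candidate).
r4c5 = 4 (sole candidate).
r5c1 = 3 (sole candidate).
r1c1 = 1 (sole candidate).
r1c2 = 4 (sole candidate).
r1c3 = 3 (sole candidate).
r1c4 = 2 (sole candidate).
r2c1 = 5: row 2 has {2,3,4}; col 1 has {1,2,3,4}; region has {1,2,3,4} → only 5 remains.
r2c3 = 1: row 2 has {2,3,4,5}; col 3 has {2,3,4,5}; region has {2,3,4,5} → only 1 remains.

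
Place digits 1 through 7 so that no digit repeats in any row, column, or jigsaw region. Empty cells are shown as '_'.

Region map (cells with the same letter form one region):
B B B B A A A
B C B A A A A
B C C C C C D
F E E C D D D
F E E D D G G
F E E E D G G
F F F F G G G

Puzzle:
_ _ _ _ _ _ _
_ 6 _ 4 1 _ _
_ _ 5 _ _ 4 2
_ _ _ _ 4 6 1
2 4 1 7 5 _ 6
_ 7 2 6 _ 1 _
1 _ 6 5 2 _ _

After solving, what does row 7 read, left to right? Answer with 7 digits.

1365274

row 4, column 3 = 3: row 4 has {1,4,6}; col 3 has {1,2,5,6}; region has {1,2,4,6,7} → only 3 remains.
row 4, column 4 = 2: row 4 has {1,3,4,6}; col 4 has {4,5,6,7}; region has {4,5,6} → only 2 remains.
row 5, column 6 = 3: row 5 has {1,2,4,5,6,7}; col 6 has {1,4,6}; region has {1,2,6} → only 3 remains.
row 6, column 5 = 3: row 6 has {1,2,6,7}; col 5 has {1,2,4,5}; region has {1,2,4,5,6,7} → only 3 remains.
row 7, column 2 = 3: row 7 has {1,2,5,6}; col 2 has {4,6,7}; region has {1,2,5,6} → only 3 remains.
row 7, column 6 = 7: row 7 has {1,2,3,5,6}; col 6 has {1,3,4,6}; region has {1,2,3,6} → only 7 remains.
row 7, column 7 = 4: row 7 has {1,2,3,5,6,7}; col 7 has {1,2,6}; region has {1,2,3,6,7} → only 4 remains.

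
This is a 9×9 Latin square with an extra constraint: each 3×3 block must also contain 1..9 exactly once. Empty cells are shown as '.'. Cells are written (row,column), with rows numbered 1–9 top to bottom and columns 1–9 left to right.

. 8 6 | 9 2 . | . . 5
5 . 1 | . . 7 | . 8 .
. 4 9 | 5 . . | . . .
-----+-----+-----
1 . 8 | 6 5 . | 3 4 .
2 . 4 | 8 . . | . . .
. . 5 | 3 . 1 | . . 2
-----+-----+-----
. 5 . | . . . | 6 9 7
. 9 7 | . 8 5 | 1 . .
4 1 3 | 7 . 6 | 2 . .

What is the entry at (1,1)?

(2,4) = 4 (sole candidate).
(2,7) = 9 (sole candidate).
(3,7) = 7 (sole candidate).
(4,2) = 7 (sole candidate).
(4,9) = 9 (sole candidate).
(5,6) = 9 (sole candidate).
(5,7) = 5 (sole candidate).
(6,2) = 6 (sole candidate).
(6,7) = 8 (sole candidate).
(6,8) = 7 (sole candidate).
(7,1) = 8 (sole candidate).
(7,3) = 2 (sole candidate).
(7,4) = 1 (sole candidate).
(8,1) = 6 (sole candidate).
(8,4) = 2 (sole candidate).
(8,8) = 3 (sole candidate).
(8,9) = 4 (sole candidate).
(9,5) = 9 (sole candidate).
(9,8) = 5 (sole candidate).
(9,9) = 8 (sole candidate).
(1,6) = 3 (sole candidate).
(1,7) = 4 (sole candidate).
(1,8) = 1 (sole candidate).
(2,5) = 6 (sole candidate).
(2,9) = 3 (sole candidate).
(3,1) = 3 (sole candidate).
(3,5) = 1 (sole candidate).
(3,6) = 8 (sole candidate).
(3,9) = 6 (sole candidate).
(4,6) = 2 (sole candidate).
(5,2) = 3 (sole candidate).
(5,5) = 7 (sole candidate).
(5,8) = 6 (sole candidate).
(5,9) = 1 (sole candidate).
(6,1) = 9 (sole candidate).
(6,5) = 4 (sole candidate).
(7,5) = 3 (sole candidate).
(7,6) = 4 (sole candidate).
(1,1) = 7: row 1 has {1,2,3,4,5,6,8,9}; col 1 has {1,2,3,4,5,6,8,9}; box has {1,3,4,5,6,8,9} → only 7 remains.

7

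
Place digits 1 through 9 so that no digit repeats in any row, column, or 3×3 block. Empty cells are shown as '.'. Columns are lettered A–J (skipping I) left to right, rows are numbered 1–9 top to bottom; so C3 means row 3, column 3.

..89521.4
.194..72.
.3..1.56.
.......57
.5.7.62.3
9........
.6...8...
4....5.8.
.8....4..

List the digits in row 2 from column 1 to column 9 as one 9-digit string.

B1 = 7: row 1 has {1,2,4,5,8,9}; col 2 has {1,3,5,6,8}; box has {1,3,8,9} → only 7 remains.
H1 = 3: row 1 has {1,2,4,5,7,8,9}; col 8 has {2,5,6,8}; box has {1,2,4,5,6,7} → only 3 remains.
F2 = 3: row 2 has {1,2,4,7,9}; col 6 has {2,5,6,8}; box has {1,2,4,5,9} → only 3 remains.
J2 = 8: row 2 has {1,2,3,4,7,9}; col 9 has {3,4,7}; box has {1,2,3,4,5,6,7} → only 8 remains.
A3 = 2: row 3 has {1,3,5,6}; col 1 has {4,9}; box has {1,3,7,8,9} → only 2 remains.
C3 = 4: row 3 has {1,2,3,5,6}; col 3 has {8,9}; box has {1,2,3,7,8,9} → only 4 remains.
D3 = 8: row 3 has {1,2,3,4,5,6}; col 4 has {4,7,9}; box has {1,2,3,4,5,9} → only 8 remains.
F3 = 7: row 3 has {1,2,3,4,5,6,8}; col 6 has {2,3,5,6,8}; box has {1,2,3,4,5,8,9} → only 7 remains.
J3 = 9: row 3 has {1,2,3,4,5,6,7,8}; col 9 has {3,4,7,8}; box has {1,2,3,4,5,6,7,8} → only 9 remains.
C5 = 1: row 5 has {2,3,5,6,7}; col 3 has {4,8,9}; box has {5,9} → only 1 remains.
A1 = 6: row 1 has {1,2,3,4,5,7,8,9}; col 1 has {2,4,9}; box has {1,2,3,4,7,8,9} → only 6 remains.
A2 = 5: row 2 has {1,2,3,4,7,8,9}; col 1 has {2,4,6,9}; box has {1,2,3,4,6,7,8,9} → only 5 remains.
E2 = 6: row 2 has {1,2,3,4,5,7,8,9}; col 5 has {1,5}; box has {1,2,3,4,5,7,8,9} → only 6 remains.

519463728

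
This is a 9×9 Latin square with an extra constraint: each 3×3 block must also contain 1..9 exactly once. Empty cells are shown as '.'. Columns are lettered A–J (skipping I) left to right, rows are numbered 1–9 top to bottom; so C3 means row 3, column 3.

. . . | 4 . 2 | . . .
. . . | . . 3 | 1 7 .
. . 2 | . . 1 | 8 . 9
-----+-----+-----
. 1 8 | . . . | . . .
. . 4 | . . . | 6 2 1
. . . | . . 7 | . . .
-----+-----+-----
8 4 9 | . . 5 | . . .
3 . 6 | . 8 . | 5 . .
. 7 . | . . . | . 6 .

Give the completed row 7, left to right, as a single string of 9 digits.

G1 = 3: row 1 has {2,4}; col 7 has {1,5,6,8}; box has {1,7,8,9} → only 3 remains.
H1 = 5: row 1 has {2,3,4}; col 8 has {2,6,7}; box has {1,3,7,8,9} → only 5 remains.
J1 = 6: row 1 has {2,3,4,5}; col 9 has {1,9}; box has {1,3,5,7,8,9} → only 6 remains.
C2 = 5: row 2 has {1,3,7}; col 3 has {2,4,6,8,9}; box has {2} → only 5 remains.
H3 = 4: row 3 has {1,2,8,9}; col 8 has {2,5,6,7}; box has {1,3,5,6,7,8,9} → only 4 remains.
C6 = 3: row 6 has {7}; col 3 has {2,4,5,6,8,9}; box has {1,4,8} → only 3 remains.
B8 = 2: row 8 has {3,5,6,8}; col 2 has {1,4,7}; box has {3,4,6,7,8,9} → only 2 remains.
C9 = 1: row 9 has {6,7}; col 3 has {2,3,4,5,6,8,9}; box has {2,3,4,6,7,8,9} → only 1 remains.
C1 = 7: row 1 has {2,3,4,5,6}; col 3 has {1,2,3,4,5,6,8,9}; box has {2,5} → only 7 remains.
E1 = 9: row 1 has {2,3,4,5,6,7}; col 5 has {8}; box has {1,2,3,4} → only 9 remains.
E2 = 6: row 2 has {1,3,5,7}; col 5 has {8,9}; box has {1,2,3,4,9} → only 6 remains.
J2 = 2: row 2 has {1,3,5,6,7}; col 9 has {1,6,9}; box has {1,3,4,5,6,7,8,9} → only 2 remains.
A3 = 6: row 3 has {1,2,4,8,9}; col 1 has {3,8}; box has {2,5,7} → only 6 remains.
B3 = 3: row 3 has {1,2,4,6,8,9}; col 2 has {1,2,4,7}; box has {2,5,6,7} → only 3 remains.
A9 = 5: row 9 has {1,6,7}; col 1 has {3,6,8}; box has {1,2,3,4,6,7,8,9} → only 5 remains.
A1 = 1: row 1 has {2,3,4,5,6,7,9}; col 1 has {3,5,6,8}; box has {2,3,5,6,7} → only 1 remains.
B1 = 8: row 1 has {1,2,3,4,5,6,7,9}; col 2 has {1,2,3,4,7}; box has {1,2,3,5,6,7} → only 8 remains.
B2 = 9: row 2 has {1,2,3,5,6,7}; col 2 has {1,2,3,4,7,8}; box has {1,2,3,5,6,7,8} → only 9 remains.
D2 = 8: row 2 has {1,2,3,5,6,7,9}; col 4 has {4}; box has {1,2,3,4,6,9} → only 8 remains.
B5 = 5: row 5 has {1,2,4,6}; col 2 has {1,2,3,4,7,8,9}; box has {1,3,4,8} → only 5 remains.
E5 = 3: row 5 has {1,2,4,5,6}; col 5 has {6,8,9}; box has {7} → only 3 remains.
B6 = 6: row 6 has {3,7}; col 2 has {1,2,3,4,5,7,8,9}; box has {1,3,4,5,8} → only 6 remains.
A2 = 4: row 2 has {1,2,3,5,6,7,8,9}; col 1 has {1,3,5,6,8}; box has {1,2,3,5,6,7,8,9} → only 4 remains.
D5 = 9: row 5 has {1,2,3,4,5,6}; col 4 has {4,8}; box has {3,7} → only 9 remains.
F5 = 8: row 5 has {1,2,3,4,5,6,9}; col 6 has {1,2,3,5,7}; box has {3,7,9} → only 8 remains.
A5 = 7: row 5 has {1,2,3,4,5,6,8,9}; col 1 has {1,3,4,5,6,8}; box has {1,3,4,5,6,8} → only 7 remains.
D7 = 6: in row 7, 6 can only go here (every other open cell in that row sees a 6).
F4 = 6: in row 4, 6 can only go here (every other open cell in that row sees a 6).
J9 = 8: in row 9, 8 can only go here (every other open cell in that row sees an 8).
H6 = 8: in row 6, 8 can only go here (every other open cell in that row sees an 8).
D9 = 3: in row 9, 3 can only go here (every other open cell in that row sees a 3).
Singles propagation stalls; G7 is still open with candidates {2,7}.
  Try G7 = 7: this forces J7=3, J8=4, J6=5, H7=1, F8=9; then H8 has no candidate left — contradiction.
So G7 = 2.
E9 = 2 (hidden single in row 9).
G4 = 7 (hidden single in column 7).
Singles propagation stalls before every target cell is settled. Branch on A4 (candidates {2,9}).
  Try A4 = 2: this forces D4=5, E4=4, J4=3, A6=9, E6=1, G6=4, J6=5, E7=7; then J7 has no candidate left — contradiction.
So A4 = 9.
H4 = 3 (sole candidate).
A6 = 2 (sole candidate).
H7 = 1: row 7 has {2,4,5,6,8,9}; col 8 has {2,3,4,5,6,7,8}; box has {2,5,6,8} → only 1 remains.
H8 = 9 (sole candidate).
G9 = 4 (sole candidate).
G6 = 9 (sole candidate).
E7 = 7: row 7 has {1,2,4,5,6,8,9}; col 5 has {2,3,6,8,9}; box has {2,3,5,6,8} → only 7 remains.
J7 = 3: row 7 has {1,2,4,5,6,7,8,9}; col 9 has {1,2,6,8,9}; box has {1,2,4,5,6,8,9} → only 3 remains.

849675213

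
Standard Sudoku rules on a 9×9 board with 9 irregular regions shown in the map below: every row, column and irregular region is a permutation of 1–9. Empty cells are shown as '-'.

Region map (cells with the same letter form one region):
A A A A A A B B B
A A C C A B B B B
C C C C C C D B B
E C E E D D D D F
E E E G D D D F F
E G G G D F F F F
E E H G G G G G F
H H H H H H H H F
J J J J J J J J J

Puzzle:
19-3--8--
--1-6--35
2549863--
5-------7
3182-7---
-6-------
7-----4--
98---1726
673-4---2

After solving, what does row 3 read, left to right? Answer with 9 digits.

row 1, column 9 = 4 (sole candidate).
row 2, column 4 = 7 (sole candidate).
row 3, column 9 = 1: row 3 has {2,3,4,5,6,8,9}; col 9 has {2,4,5,6,7}; region has {3,4,5,8} → only 1 remains.
row 4, column 2 = 3 (sole candidate).
row 5, column 9 = 9 (sole candidate).
row 6, column 1 = 4 (sole candidate).
row 7, column 2 = 2 (sole candidate).
row 8, column 3 = 5 (sole candidate).
row 8, column 4 = 4 (sole candidate).
row 8, column 5 = 3 (sole candidate).
row 2, column 1 = 8 (sole candidate).
row 2, column 2 = 4 (sole candidate).
row 3, column 8 = 7: row 3 has {1,2,3,4,5,6,8,9}; col 8 has {2,3}; region has {1,3,4,5,8} → only 7 remains.

254986371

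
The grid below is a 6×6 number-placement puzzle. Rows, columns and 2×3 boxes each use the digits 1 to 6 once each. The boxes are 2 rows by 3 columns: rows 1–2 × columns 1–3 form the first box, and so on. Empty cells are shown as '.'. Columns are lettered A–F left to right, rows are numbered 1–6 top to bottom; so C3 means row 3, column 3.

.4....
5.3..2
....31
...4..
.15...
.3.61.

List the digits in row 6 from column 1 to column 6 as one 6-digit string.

B2 = 6 (sole candidate).
D2 = 1 (sole candidate).
E2 = 4 (sole candidate).
E5 = 2 (sole candidate).
D5 = 3 (sole candidate).
F5 = 4 (sole candidate).
F6 = 5: row 6 has {1,3,6}; col 6 has {1,2,4}; box has {1,2,3,4,6} → only 5 remains.
D1 = 5 (sole candidate).
E1 = 6 (sole candidate).
F1 = 3 (sole candidate).
D3 = 2 (sole candidate).
E4 = 5 (sole candidate).
F4 = 6 (sole candidate).
A5 = 6 (sole candidate).
A3 = 4 (sole candidate).
B3 = 5 (sole candidate).
C3 = 6 (sole candidate).
B4 = 2 (sole candidate).
C4 = 1 (sole candidate).
A6 = 2: row 6 has {1,3,5,6}; col 1 has {4,5,6}; box has {1,3,5,6} → only 2 remains.
C6 = 4: row 6 has {1,2,3,5,6}; col 3 has {1,3,5,6}; box has {1,2,3,5,6} → only 4 remains.

234615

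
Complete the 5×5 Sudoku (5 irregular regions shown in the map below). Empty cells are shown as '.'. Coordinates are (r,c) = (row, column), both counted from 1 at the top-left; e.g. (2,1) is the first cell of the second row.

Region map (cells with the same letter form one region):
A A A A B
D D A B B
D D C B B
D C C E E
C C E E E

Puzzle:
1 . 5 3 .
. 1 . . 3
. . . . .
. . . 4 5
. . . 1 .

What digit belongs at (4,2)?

3

(5,5) = 2 (sole candidate).
(1,5) = 4 (sole candidate).
(3,5) = 1 (sole candidate).
(5,3) = 3 (sole candidate).
(1,2) = 2 (sole candidate).
(2,3) = 4 (sole candidate).
(3,3) = 2 (sole candidate).
(3,4) = 5 (sole candidate).
(4,2) = 3: row 4 has {4,5}; col 2 has {1,2}; region has {2} → only 3 remains.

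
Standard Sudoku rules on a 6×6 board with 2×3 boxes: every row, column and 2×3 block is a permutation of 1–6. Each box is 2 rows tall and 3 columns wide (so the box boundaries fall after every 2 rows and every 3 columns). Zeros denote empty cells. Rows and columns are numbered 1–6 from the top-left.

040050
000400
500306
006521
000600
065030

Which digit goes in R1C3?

3

R3C5 = 4: row 3 has {3,5,6}; col 5 has {2,3,5}; box has {1,2,3,5,6} → only 4 remains.
R4C2 = 3: row 4 has {1,2,5,6}; col 2 has {4,6}; box has {5,6} → only 3 remains.
R5C5 = 1: row 5 has {6}; col 5 has {2,3,4,5}; box has {3,6} → only 1 remains.
R6C4 = 2: row 6 has {3,5,6}; col 4 has {3,4,5,6}; box has {1,3,6} → only 2 remains.
R6C6 = 4: row 6 has {2,3,5,6}; col 6 has {1,6}; box has {1,2,3,6} → only 4 remains.
R1C4 = 1: row 1 has {4,5}; col 4 has {2,3,4,5,6}; box has {4,5} → only 1 remains.
R2C5 = 6: row 2 has {4}; col 5 has {1,2,3,4,5}; box has {1,4,5} → only 6 remains.
R4C1 = 4: row 4 has {1,2,3,5,6}; col 1 has {5}; box has {3,5,6} → only 4 remains.
R5C2 = 2: row 5 has {1,6}; col 2 has {3,4,6}; box has {5,6} → only 2 remains.
R5C6 = 5: row 5 has {1,2,6}; col 6 has {1,4,6}; box has {1,2,3,4,6} → only 5 remains.
R6C1 = 1: row 6 has {2,3,4,5,6}; col 1 has {4,5}; box has {2,5,6} → only 1 remains.
R3C2 = 1: row 3 has {3,4,5,6}; col 2 has {2,3,4,6}; box has {3,4,5,6} → only 1 remains.
R3C3 = 2: row 3 has {1,3,4,5,6}; col 3 has {5,6}; box has {1,3,4,5,6} → only 2 remains.
R5C1 = 3: row 5 has {1,2,5,6}; col 1 has {1,4,5}; box has {1,2,5,6} → only 3 remains.
R5C3 = 4: row 5 has {1,2,3,5,6}; col 3 has {2,5,6}; box has {1,2,3,5,6} → only 4 remains.
R1C3 = 3: row 1 has {1,4,5}; col 3 has {2,4,5,6}; box has {4} → only 3 remains.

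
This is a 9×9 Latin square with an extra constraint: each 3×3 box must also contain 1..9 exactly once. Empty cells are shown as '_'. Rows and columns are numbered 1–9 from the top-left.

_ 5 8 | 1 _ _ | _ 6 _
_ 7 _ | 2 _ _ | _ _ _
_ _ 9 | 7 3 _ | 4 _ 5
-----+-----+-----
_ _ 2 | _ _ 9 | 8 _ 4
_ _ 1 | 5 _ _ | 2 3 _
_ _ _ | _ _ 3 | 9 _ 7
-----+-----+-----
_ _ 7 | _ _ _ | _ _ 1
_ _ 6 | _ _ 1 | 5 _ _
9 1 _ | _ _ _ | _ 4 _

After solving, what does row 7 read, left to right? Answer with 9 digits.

547962381

r1c6 = 4: row 1 has {1,5,6,8}; col 6 has {1,3,9}; box has {1,2,3,7} → only 4 remains.
r4c4 = 6: row 4 has {2,4,8,9}; col 4 has {1,2,5,7}; box has {3,5,9} → only 6 remains.
r5c9 = 6: row 5 has {1,2,3,5}; col 9 has {1,4,5,7}; box has {2,3,4,7,8,9} → only 6 remains.
r1c5 = 9: row 1 has {1,4,5,6,8}; col 5 has {3}; box has {1,2,3,4,7} → only 9 remains.
r4c2 = 3: row 4 has {2,4,6,8,9}; col 2 has {1,5,7}; box has {1,2} → only 3 remains.
r1c7 = 7: in row 1, 7 can only go here (every other open cell in that row sees a 7).
r5c2 = 9: in row 5, 9 can only go here (every other open cell in that row sees a 9).
r6c5 = 2: in row 6, 2 can only go here (every other open cell in that row sees a 2).
r6c8 = 1: in row 6, 1 can only go here (every other open cell in that row sees a 1).
r4c8 = 5: row 4 has {2,3,4,6,8,9}; col 8 has {1,3,4,6}; box has {1,2,3,4,6,7,8,9} → only 5 remains.
r4c1 = 7: row 4 has {2,3,4,5,6,8,9}; col 1 has {9}; box has {1,2,3,9} → only 7 remains.
r4c5 = 1: row 4 has {2,3,4,5,6,7,8,9}; col 5 has {2,3,9}; box has {2,3,5,6,9} → only 1 remains.
r3c1 = 1: in row 3, 1 can only go here (every other open cell in that row sees a 1).
r2c7 = 1: in row 2, 1 can only go here (every other open cell in that row sees a 1).
r8c8 = 7: in column 8, 7 can only go here (every other open cell in that column sees a 7).
Singles propagation stalls; r7c7 is still open with candidates {3,6}.
  Try r7c7 = 6: this forces r9c7=3, r9c3=5, r9c4=8, r9c9=2, r1c9=3, r6c3=4; then r6c4 has no candidate left — contradiction.
So r7c7 = 3.
r9c7 = 6 (sole candidate).
Singles propagation stalls before every target cell is settled. Branch on r1c1 (candidates {2,3}).
  Try r1c1 = 3: this forces r1c9=2, r2c3=4, r3c8=8, r6c3=5, r9c3=3, r9c4=8; then r9c9 has no candidate left — contradiction.
So r1c1 = 2.
r1c9 = 3 (sole candidate).
r3c2 = 6 (sole candidate).
r3c6 = 8 (sole candidate).
r3c8 = 2 (sole candidate).
r5c6 = 7 (sole candidate).
r6c1 = 6 (hidden single in row 6).
r6c3 = 5 (hidden single in row 6).
r9c3 = 3 (sole candidate).
r9c4 = 8 (sole candidate).
r9c9 = 2 (sole candidate).
r2c3 = 4 (sole candidate).
r6c4 = 4 (sole candidate).
r7c4 = 9: row 7 has {1,3,7}; col 4 has {1,2,4,5,6,7,8}; box has {1,8} → only 9 remains.
r7c8 = 8: row 7 has {1,3,7,9}; col 8 has {1,2,3,4,5,6,7}; box has {1,2,3,4,5,6,7} → only 8 remains.
r8c4 = 3 (sole candidate).
r8c5 = 4 (sole candidate).
r8c9 = 9 (sole candidate).
r9c6 = 5 (sole candidate).
r2c1 = 3 (sole candidate).
r2c6 = 6 (sole candidate).
r2c8 = 9 (sole candidate).
r2c9 = 8 (sole candidate).
r5c5 = 8 (sole candidate).
r6c2 = 8 (sole candidate).
r7c5 = 6: row 7 has {1,3,7,8,9}; col 5 has {1,2,3,4,8,9}; box has {1,3,4,5,8,9} → only 6 remains.
r7c6 = 2: row 7 has {1,3,6,7,8,9}; col 6 has {1,3,4,5,6,7,8,9}; box has {1,3,4,5,6,8,9} → only 2 remains.
r8c1 = 8 (sole candidate).
r8c2 = 2 (sole candidate).
r9c5 = 7 (sole candidate).
r2c5 = 5 (sole candidate).
r5c1 = 4 (sole candidate).
r7c1 = 5: row 7 has {1,2,3,6,7,8,9}; col 1 has {1,2,3,4,6,7,8,9}; box has {1,2,3,6,7,8,9} → only 5 remains.
r7c2 = 4: row 7 has {1,2,3,5,6,7,8,9}; col 2 has {1,2,3,5,6,7,8,9}; box has {1,2,3,5,6,7,8,9} → only 4 remains.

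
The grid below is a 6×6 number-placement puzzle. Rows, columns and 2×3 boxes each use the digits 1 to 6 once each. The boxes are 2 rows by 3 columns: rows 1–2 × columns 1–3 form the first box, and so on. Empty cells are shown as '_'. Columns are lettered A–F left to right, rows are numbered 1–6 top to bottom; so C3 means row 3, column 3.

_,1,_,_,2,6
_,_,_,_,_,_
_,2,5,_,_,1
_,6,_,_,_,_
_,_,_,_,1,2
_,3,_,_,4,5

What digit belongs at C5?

6

D6 = 6 (sole candidate).
D5 = 3 (sole candidate).
D3 = 4 (sole candidate).
F4 = 3 (sole candidate).
D1 = 5 (sole candidate).
D2 = 1 (sole candidate).
E2 = 3 (sole candidate).
F2 = 4 (sole candidate).
A3 = 3 (sole candidate).
E3 = 6 (sole candidate).
D4 = 2 (sole candidate).
E4 = 5 (sole candidate).
A1 = 4 (sole candidate).
C1 = 3 (sole candidate).
B2 = 5 (sole candidate).
A4 = 1 (sole candidate).
C4 = 4 (sole candidate).
B5 = 4 (sole candidate).
C5 = 6: row 5 has {1,2,3,4}; col 3 has {3,4,5}; box has {3,4} → only 6 remains.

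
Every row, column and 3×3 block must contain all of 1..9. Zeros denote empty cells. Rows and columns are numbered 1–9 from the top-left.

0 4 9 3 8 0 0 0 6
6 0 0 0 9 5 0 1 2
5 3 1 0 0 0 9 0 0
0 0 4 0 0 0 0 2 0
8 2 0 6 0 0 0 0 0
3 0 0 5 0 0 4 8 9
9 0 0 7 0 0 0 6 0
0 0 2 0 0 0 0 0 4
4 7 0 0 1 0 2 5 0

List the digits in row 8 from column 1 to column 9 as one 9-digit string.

row 1, column 8 = 7 (sole candidate).
row 2, column 2 = 8 (sole candidate).
row 2, column 3 = 7 (sole candidate).
row 2, column 4 = 4 (sole candidate).
row 2, column 7 = 3 (sole candidate).
row 3, column 4 = 2 (sole candidate).
row 3, column 8 = 4 (sole candidate).
row 3, column 9 = 8 (sole candidate).
row 5, column 3 = 5 (sole candidate).
row 5, column 8 = 3 (sole candidate).
row 6, column 3 = 6 (sole candidate).
row 8, column 1 = 1: row 8 has {2,4}; col 1 has {3,4,5,6,8,9}; box has {2,4,7,9} → only 1 remains.
row 8, column 8 = 9: row 8 has {1,2,4}; col 8 has {1,2,3,4,5,6,7,8}; box has {2,4,5,6} → only 9 remains.
row 9, column 9 = 3 (sole candidate).
row 1, column 1 = 2 (sole candidate).
row 1, column 6 = 1 (sole candidate).
row 1, column 7 = 5 (sole candidate).
row 4, column 1 = 7 (sole candidate).
row 4, column 5 = 3 (sole candidate).
row 6, column 2 = 1 (sole candidate).
row 7, column 2 = 5 (sole candidate).
row 7, column 9 = 1 (sole candidate).
row 8, column 2 = 6: row 8 has {1,2,4,9}; col 2 has {1,2,3,4,5,7,8}; box has {1,2,4,5,7,9} → only 6 remains.
row 8, column 4 = 8: row 8 has {1,2,4,6,9}; col 4 has {2,3,4,5,6,7}; box has {1,7} → only 8 remains.
row 8, column 5 = 5: row 8 has {1,2,4,6,8,9}; col 5 has {1,3,8,9}; box has {1,7,8} → only 5 remains.
row 8, column 6 = 3: row 8 has {1,2,4,5,6,8,9}; col 6 has {1,5}; box has {1,5,7,8} → only 3 remains.
row 8, column 7 = 7: row 8 has {1,2,3,4,5,6,8,9}; col 7 has {2,3,4,5,9}; box has {1,2,3,4,5,6,9} → only 7 remains.

162853794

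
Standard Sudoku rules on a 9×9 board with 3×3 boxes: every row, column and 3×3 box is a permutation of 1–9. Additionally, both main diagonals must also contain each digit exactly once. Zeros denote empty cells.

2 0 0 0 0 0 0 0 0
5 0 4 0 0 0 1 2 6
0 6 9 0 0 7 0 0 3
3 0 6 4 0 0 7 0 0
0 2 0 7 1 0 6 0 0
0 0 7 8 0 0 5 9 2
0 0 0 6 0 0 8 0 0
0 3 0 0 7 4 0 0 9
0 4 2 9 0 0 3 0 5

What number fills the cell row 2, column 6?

row 2, column 2 = 7 (sole candidate).
row 2, column 4 = 3 (sole candidate).
row 3, column 7 = 4 (sole candidate).
row 6, column 2 = 1 (sole candidate).
row 7, column 3 = 5 (sole candidate).
row 8, column 7 = 2 (sole candidate).
row 8, column 8 = 6 (sole candidate).
row 9, column 5 = 8 (sole candidate).
row 9, column 6 = 1 (sole candidate).
row 9, column 8 = 7 (sole candidate).
row 1, column 2 = 8 (sole candidate).
row 1, column 7 = 9 (sole candidate).
row 1, column 8 = 5 (sole candidate).
row 1, column 9 = 7 (sole candidate).
row 2, column 5 = 9 (sole candidate).
row 2, column 6 = 8: row 2 has {1,2,3,4,5,6,7,9}; col 6 has {1,4,7}; box has {3,7,9} → only 8 remains.

8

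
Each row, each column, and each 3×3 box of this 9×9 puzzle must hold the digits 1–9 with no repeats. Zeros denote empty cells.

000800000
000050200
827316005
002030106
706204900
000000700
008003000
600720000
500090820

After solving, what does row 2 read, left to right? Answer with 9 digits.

163459278

r3c7 = 4: row 3 has {1,2,3,5,6,7,8}; col 7 has {1,2,7,8,9}; box has {2,5} → only 4 remains.
r3c8 = 9: row 3 has {1,2,3,4,5,6,7,8}; col 8 has {2}; box has {2,4,5} → only 9 remains.
r5c5 = 8: row 5 has {2,4,6,7,9}; col 5 has {1,2,3,5,9}; box has {2,3,4} → only 8 remains.
r5c9 = 3: row 5 has {2,4,6,7,8,9}; col 9 has {5,6}; box has {1,6,7,9} → only 3 remains.
r6c5 = 6: row 6 has {7}; col 5 has {1,2,3,5,8,9}; box has {2,3,4,8} → only 6 remains.
r7c5 = 4: row 7 has {3,8}; col 5 has {1,2,3,5,6,8,9}; box has {2,3,7,9} → only 4 remains.
r9c6 = 1: row 9 has {2,5,8,9}; col 6 has {3,4,6}; box has {2,3,4,7,9} → only 1 remains.
r1c5 = 7: row 1 has {8}; col 5 has {1,2,3,4,5,6,8,9}; box has {1,3,5,6,8} → only 7 remains.
r1c9 = 1: row 1 has {7,8}; col 9 has {3,5,6}; box has {2,4,5,9} → only 1 remains.
r2c6 = 9: row 2 has {2,5}; col 6 has {1,3,4,6}; box has {1,3,5,6,7,8} → only 9 remains.
r5c8 = 5: row 5 has {2,3,4,6,7,8,9}; col 8 has {2,9}; box has {1,3,6,7,9} → only 5 remains.
r6c6 = 5: row 6 has {6,7}; col 6 has {1,3,4,6,9}; box has {2,3,4,6,8} → only 5 remains.
r8c6 = 8: row 8 has {2,6,7}; col 6 has {1,3,4,5,6,9}; box has {1,2,3,4,7,9} → only 8 remains.
r9c4 = 6: row 9 has {1,2,5,8,9}; col 4 has {2,3,7,8}; box has {1,2,3,4,7,8,9} → only 6 remains.
r1c6 = 2: row 1 has {1,7,8}; col 6 has {1,3,4,5,6,8,9}; box has {1,3,5,6,7,8,9} → only 2 remains.
r2c4 = 4: row 2 has {2,5,9}; col 4 has {2,3,6,7,8}; box has {1,2,3,5,6,7,8,9} → only 4 remains.
r4c4 = 9: row 4 has {1,2,3,6}; col 4 has {2,3,4,6,7,8}; box has {2,3,4,5,6,8} → only 9 remains.
r4c6 = 7: row 4 has {1,2,3,6,9}; col 6 has {1,2,3,4,5,6,8,9}; box has {2,3,4,5,6,8,9} → only 7 remains.
r5c2 = 1: row 5 has {2,3,4,5,6,7,8,9}; col 2 has {2}; box has {2,6,7} → only 1 remains.
r6c4 = 1: row 6 has {5,6,7}; col 4 has {2,3,4,6,7,8,9}; box has {2,3,4,5,6,7,8,9} → only 1 remains.
r7c4 = 5: row 7 has {3,4,8}; col 4 has {1,2,3,4,6,7,8,9}; box has {1,2,3,4,6,7,8,9} → only 5 remains.
r7c7 = 6: row 7 has {3,4,5,8}; col 7 has {1,2,4,7,8,9}; box has {2,8} → only 6 remains.
r1c7 = 3: row 1 has {1,2,7,8}; col 7 has {1,2,4,6,7,8,9}; box has {1,2,4,5,9} → only 3 remains.
r1c8 = 6: row 1 has {1,2,3,7,8}; col 8 has {2,5,9}; box has {1,2,3,4,5,9} → only 6 remains.
r4c1 = 4: row 4 has {1,2,3,6,7,9}; col 1 has {5,6,7,8}; box has {1,2,6,7} → only 4 remains.
r4c8 = 8: row 4 has {1,2,3,4,6,7,9}; col 8 has {2,5,6,9}; box has {1,3,5,6,7,9} → only 8 remains.
r6c8 = 4: row 6 has {1,5,6,7}; col 8 has {2,5,6,8,9}; box has {1,3,5,6,7,8,9} → only 4 remains.
r6c9 = 2: row 6 has {1,4,5,6,7}; col 9 has {1,3,5,6}; box has {1,3,4,5,6,7,8,9} → only 2 remains.
r8c7 = 5: row 8 has {2,6,7,8}; col 7 has {1,2,3,4,6,7,8,9}; box has {2,6,8} → only 5 remains.
r1c1 = 9: row 1 has {1,2,3,6,7,8}; col 1 has {4,5,6,7,8}; box has {2,7,8} → only 9 remains.
r2c8 = 7: row 2 has {2,4,5,9}; col 8 has {2,4,5,6,8,9}; box has {1,2,3,4,5,6,9} → only 7 remains.
r2c9 = 8: row 2 has {2,4,5,7,9}; col 9 has {1,2,3,5,6}; box has {1,2,3,4,5,6,7,9} → only 8 remains.
r4c2 = 5: row 4 has {1,2,3,4,6,7,8,9}; col 2 has {1,2}; box has {1,2,4,6,7} → only 5 remains.
r6c1 = 3: row 6 has {1,2,4,5,6,7}; col 1 has {4,5,6,7,8,9}; box has {1,2,4,5,6,7} → only 3 remains.
r6c3 = 9: row 6 has {1,2,3,4,5,6,7}; col 3 has {2,6,7,8}; box has {1,2,3,4,5,6,7} → only 9 remains.
r7c8 = 1: row 7 has {3,4,5,6,8}; col 8 has {2,4,5,6,7,8,9}; box has {2,5,6,8} → only 1 remains.
r8c8 = 3: row 8 has {2,5,6,7,8}; col 8 has {1,2,4,5,6,7,8,9}; box has {1,2,5,6,8} → only 3 remains.
r1c2 = 4: row 1 has {1,2,3,6,7,8,9}; col 2 has {1,2,5}; box has {2,7,8,9} → only 4 remains.
r1c3 = 5: row 1 has {1,2,3,4,6,7,8,9}; col 3 has {2,6,7,8,9}; box has {2,4,7,8,9} → only 5 remains.
r2c1 = 1: row 2 has {2,4,5,7,8,9}; col 1 has {3,4,5,6,7,8,9}; box has {2,4,5,7,8,9} → only 1 remains.
r2c3 = 3: row 2 has {1,2,4,5,7,8,9}; col 3 has {2,5,6,7,8,9}; box has {1,2,4,5,7,8,9} → only 3 remains.
r6c2 = 8: row 6 has {1,2,3,4,5,6,7,9}; col 2 has {1,2,4,5}; box has {1,2,3,4,5,6,7,9} → only 8 remains.
r7c1 = 2: row 7 has {1,3,4,5,6,8}; col 1 has {1,3,4,5,6,7,8,9}; box has {5,6,8} → only 2 remains.
r8c2 = 9: row 8 has {2,3,5,6,7,8}; col 2 has {1,2,4,5,8}; box has {2,5,6,8} → only 9 remains.
r8c9 = 4: row 8 has {2,3,5,6,7,8,9}; col 9 has {1,2,3,5,6,8}; box has {1,2,3,5,6,8} → only 4 remains.
r9c3 = 4: row 9 has {1,2,5,6,8,9}; col 3 has {2,3,5,6,7,8,9}; box has {2,5,6,8,9} → only 4 remains.
r9c9 = 7: row 9 has {1,2,4,5,6,8,9}; col 9 has {1,2,3,4,5,6,8}; box has {1,2,3,4,5,6,8} → only 7 remains.
r2c2 = 6: row 2 has {1,2,3,4,5,7,8,9}; col 2 has {1,2,4,5,8,9}; box has {1,2,3,4,5,7,8,9} → only 6 remains.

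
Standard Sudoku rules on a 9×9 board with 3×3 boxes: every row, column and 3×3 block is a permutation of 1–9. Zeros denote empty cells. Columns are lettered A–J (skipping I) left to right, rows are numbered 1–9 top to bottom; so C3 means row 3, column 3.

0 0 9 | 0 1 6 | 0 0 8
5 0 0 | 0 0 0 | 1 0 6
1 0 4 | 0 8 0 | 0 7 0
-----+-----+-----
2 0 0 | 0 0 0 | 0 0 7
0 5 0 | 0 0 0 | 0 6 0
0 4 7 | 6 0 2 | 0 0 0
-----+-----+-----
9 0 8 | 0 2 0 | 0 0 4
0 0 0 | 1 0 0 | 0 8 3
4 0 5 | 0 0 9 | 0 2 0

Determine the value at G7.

6

J9 = 1 (sole candidate).
H7 = 5 (sole candidate).
B2 = 8 (hidden single in row 2).
B3 = 6 (hidden single in row 3).
C4 = 6 (hidden single in row 4).
C8 = 2 (sole candidate).
C2 = 3 (sole candidate).
C5 = 1 (sole candidate).
B8 = 7 (sole candidate).
B9 = 3 (sole candidate).
A1 = 7 (sole candidate).
B1 = 2 (sole candidate).
B4 = 9 (sole candidate).
B7 = 1 (sole candidate).
A8 = 6 (sole candidate).
G8 = 9 (sole candidate).
D2 = 2 (hidden single in row 2).
H6 = 1 (hidden single in row 6).
F4 = 1 (hidden single in row 4).
G7 = 6: in row 7, 6 can only go here (every other open cell in that row sees a 6).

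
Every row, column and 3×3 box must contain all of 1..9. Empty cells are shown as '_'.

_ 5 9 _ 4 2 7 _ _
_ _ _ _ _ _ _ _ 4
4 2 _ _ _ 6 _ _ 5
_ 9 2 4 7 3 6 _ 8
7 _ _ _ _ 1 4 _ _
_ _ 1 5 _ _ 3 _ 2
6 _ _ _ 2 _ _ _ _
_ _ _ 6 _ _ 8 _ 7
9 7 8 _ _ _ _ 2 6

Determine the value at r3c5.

r4c1 = 5 (sole candidate).
r4c8 = 1 (sole candidate).
r5c9 = 9 (sole candidate).
r6c1 = 8 (sole candidate).
r6c6 = 9 (sole candidate).
r6c8 = 7 (sole candidate).
r5c8 = 5 (sole candidate).
r6c5 = 6 (sole candidate).
r5c5 = 8 (sole candidate).
r6c2 = 4 (sole candidate).
r5c4 = 2 (sole candidate).
r1c8 = 6 (hidden single in row 1).
r1c4 = 8 (hidden single in row 1).
r2c7 = 2 (hidden single in row 2).
r3c8 = 8 (hidden single in row 3).
r2c2 = 8 (hidden single in row 2).
r2c3 = 6 (hidden single in row 2).
r5c3 = 3 (sole candidate).
r3c3 = 7 (sole candidate).
r5c2 = 6 (sole candidate).
r7c6 = 8 (hidden single in row 7).
r7c4 = 7 (hidden single in row 7).
r2c6 = 7 (hidden single in row 2).
r2c5 = 5 (hidden single in row 2).
r8c1 = 2 (hidden single in row 8).
r9c6 = 4 (hidden single in row 9).
r8c6 = 5 (sole candidate).
r8c3 = 4 (sole candidate).
r7c3 = 5 (sole candidate).
r7c8 = 4 (hidden single in row 7).
r7c7 = 9 (hidden single in row 7).
r3c7 = 1 (sole candidate).
r8c8 = 3 (sole candidate).
r9c7 = 5 (sole candidate).
r1c9 = 3 (sole candidate).
r2c8 = 9 (sole candidate).
r7c9 = 1 (sole candidate).
r8c2 = 1 (sole candidate).
r8c5 = 9 (sole candidate).
r1c1 = 1 (sole candidate).
r2c1 = 3 (sole candidate).
r2c4 = 1 (sole candidate).
r3c5 = 3: row 3 has {1,2,4,5,6,7,8}; col 5 has {2,4,5,6,7,8,9}; box has {1,2,4,5,6,7,8} → only 3 remains.

3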